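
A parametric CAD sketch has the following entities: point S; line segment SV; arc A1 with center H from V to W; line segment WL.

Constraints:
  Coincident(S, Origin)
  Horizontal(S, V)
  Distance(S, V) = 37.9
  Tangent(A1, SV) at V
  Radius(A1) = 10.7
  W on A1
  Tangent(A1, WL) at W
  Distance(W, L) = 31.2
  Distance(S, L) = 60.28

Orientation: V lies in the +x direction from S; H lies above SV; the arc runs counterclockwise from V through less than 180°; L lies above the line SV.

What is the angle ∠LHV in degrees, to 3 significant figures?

173°

S is at the origin; S and V share the same y with |SV| = 37.9 and V on the +x side, so V = (37.9, 0.00). Tangency of A1 to SV means the radius HV is perpendicular to SV, so H = V + (0, 10.7) = (37.9, 10.7). Since HW ⟂ WL (tangency), |HL| = √(10.7² + 31.2²) = 33.0 regardless of where W sits on A1. So L lies on both circle(S, 60.28) and circle(H, 33.0); the above-SV intersection is L = (41.8, 43.5). W is the foot of the tangent from L: W = (48.4, 13.0).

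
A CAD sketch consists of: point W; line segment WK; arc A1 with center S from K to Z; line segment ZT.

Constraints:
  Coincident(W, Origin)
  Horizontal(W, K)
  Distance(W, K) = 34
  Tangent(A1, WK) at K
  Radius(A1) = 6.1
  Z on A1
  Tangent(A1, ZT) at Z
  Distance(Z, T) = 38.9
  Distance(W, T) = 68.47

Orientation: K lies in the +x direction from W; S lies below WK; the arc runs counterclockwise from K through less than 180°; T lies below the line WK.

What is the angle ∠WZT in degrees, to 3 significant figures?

154°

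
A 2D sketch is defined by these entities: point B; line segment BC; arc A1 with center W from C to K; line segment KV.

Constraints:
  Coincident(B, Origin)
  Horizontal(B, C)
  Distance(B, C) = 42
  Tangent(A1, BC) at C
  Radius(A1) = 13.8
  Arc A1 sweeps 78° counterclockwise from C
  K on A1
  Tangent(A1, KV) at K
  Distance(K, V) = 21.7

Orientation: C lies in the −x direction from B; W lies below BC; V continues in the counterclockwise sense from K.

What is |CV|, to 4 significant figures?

36.86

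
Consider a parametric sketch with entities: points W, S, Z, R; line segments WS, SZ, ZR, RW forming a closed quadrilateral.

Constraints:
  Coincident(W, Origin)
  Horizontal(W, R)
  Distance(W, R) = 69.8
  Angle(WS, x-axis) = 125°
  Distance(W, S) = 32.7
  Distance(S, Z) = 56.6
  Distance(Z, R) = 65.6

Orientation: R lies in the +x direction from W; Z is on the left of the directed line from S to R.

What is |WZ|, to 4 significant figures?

61.69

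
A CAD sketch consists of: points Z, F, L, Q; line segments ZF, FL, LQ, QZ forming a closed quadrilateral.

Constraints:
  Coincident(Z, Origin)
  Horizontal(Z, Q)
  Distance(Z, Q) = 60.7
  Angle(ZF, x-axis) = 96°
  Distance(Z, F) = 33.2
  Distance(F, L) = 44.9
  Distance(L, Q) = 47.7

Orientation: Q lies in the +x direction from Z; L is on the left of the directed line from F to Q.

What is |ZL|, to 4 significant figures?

59.00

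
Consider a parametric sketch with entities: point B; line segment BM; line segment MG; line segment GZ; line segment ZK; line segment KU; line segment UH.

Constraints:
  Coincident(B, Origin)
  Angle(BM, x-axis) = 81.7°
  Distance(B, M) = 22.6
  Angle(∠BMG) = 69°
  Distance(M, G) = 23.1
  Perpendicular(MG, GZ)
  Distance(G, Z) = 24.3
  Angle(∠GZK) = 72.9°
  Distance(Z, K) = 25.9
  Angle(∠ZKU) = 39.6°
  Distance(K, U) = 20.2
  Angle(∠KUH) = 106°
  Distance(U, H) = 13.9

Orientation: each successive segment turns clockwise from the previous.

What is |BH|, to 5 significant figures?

17.607

∠ZKU = 39.6° gives KU at -6.8000° from the x-axis; with |KU| = 20.2, U = (13.712, 6.2316). ∠KUH = 106.0° gives UH at -80.800° from the x-axis; with |UH| = 13.9, H = (15.934, -7.4896). Then |BH| = |H − B| = 17.607.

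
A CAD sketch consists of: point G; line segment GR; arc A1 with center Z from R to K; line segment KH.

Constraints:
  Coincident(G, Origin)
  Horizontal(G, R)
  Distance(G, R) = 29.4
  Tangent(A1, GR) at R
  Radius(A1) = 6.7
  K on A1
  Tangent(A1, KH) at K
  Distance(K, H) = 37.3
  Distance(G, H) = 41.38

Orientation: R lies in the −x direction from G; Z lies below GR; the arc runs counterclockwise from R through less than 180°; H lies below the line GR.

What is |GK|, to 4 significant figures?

36.28

Checks: G.y = 0.00, R.y = 0.00 ✓; |ZK| = 6.700 ✓; ∠(ZK, KH) = 90.00° ✓; |KH| = 37.30 ✓; |GH| = 41.38 ✓.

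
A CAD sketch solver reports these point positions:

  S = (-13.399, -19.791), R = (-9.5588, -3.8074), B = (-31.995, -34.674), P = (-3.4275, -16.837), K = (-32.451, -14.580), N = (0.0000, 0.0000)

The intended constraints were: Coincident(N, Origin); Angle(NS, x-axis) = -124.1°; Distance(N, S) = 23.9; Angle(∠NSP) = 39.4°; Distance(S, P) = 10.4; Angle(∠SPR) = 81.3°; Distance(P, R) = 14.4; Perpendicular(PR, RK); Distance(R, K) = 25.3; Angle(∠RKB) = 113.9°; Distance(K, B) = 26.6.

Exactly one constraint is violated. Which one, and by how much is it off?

Distance(K, B) = 26.6 — off by 6.50.

N = (0.00, 0.00) ✓; NS at -124.1° ✓; |NS| = 23.90 ✓; ∠NSP = 39.40° ✓; |SP| = 10.40 ✓; ∠SPR = 81.30° ✓; |PR| = 14.40 ✓; ∠(PR, RK) = 90.00° ✓; |RK| = 25.30 ✓; ∠RKB = 113.9° ✓; |KB| = 20.10 ✗.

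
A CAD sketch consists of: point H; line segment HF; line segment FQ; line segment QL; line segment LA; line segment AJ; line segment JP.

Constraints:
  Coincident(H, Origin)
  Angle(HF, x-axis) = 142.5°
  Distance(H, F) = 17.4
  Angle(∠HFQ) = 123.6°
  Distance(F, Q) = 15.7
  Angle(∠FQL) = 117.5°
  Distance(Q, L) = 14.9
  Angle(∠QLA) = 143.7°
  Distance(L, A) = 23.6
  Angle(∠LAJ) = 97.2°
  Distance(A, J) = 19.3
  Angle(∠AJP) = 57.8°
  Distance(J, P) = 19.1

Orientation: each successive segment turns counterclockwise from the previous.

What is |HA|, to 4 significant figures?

36.11

H is at the origin; HF runs at 142.5° with length 17.4, so F = (-13.80, 10.59). ∠HFQ = 123.6° gives FQ at -161.1° from the x-axis; with |FQ| = 15.7, Q = (-28.66, 5.507). ∠FQL = 117.5° gives QL at -98.60° from the x-axis; with |QL| = 14.9, L = (-30.89, -9.226). ∠QLA = 143.7° gives LA at -62.30° from the x-axis; with |LA| = 23.6, A = (-19.92, -30.12). Then |HA| = |A − H| = 36.11.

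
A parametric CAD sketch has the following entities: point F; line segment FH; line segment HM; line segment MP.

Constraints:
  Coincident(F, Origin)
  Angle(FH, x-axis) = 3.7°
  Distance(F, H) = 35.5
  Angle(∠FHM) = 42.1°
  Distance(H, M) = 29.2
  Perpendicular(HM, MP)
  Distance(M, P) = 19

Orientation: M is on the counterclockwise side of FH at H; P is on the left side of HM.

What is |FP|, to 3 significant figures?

5.59

∠FHM = 42.1°, so HM runs at 3.7° + (180° − 42.1°) = 142° from the x-axis; with |HM| = 29.2, M = H + 29.2·(cos 142°, sin 142°) = (12.5, 20.4). HM ⟂ MP; with |MP| = 19.0 on the left of HM, P = M + 19.0·(-0.621, -0.784) = (0.740, 5.54). Then |FP| = |P − F| = 5.59.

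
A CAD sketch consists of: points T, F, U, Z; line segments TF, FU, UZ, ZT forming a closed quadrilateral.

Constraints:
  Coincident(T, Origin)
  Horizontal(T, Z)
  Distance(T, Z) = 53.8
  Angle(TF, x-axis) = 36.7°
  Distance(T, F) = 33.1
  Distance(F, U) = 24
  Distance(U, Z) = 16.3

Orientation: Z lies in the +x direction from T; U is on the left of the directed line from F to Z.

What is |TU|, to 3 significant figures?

52.7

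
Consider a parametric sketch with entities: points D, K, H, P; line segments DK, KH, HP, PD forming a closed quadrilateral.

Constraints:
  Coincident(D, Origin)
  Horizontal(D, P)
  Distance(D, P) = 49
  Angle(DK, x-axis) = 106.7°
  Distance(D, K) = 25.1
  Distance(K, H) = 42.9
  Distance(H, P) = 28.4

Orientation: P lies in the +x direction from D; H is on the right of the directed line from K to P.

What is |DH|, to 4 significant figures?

22.98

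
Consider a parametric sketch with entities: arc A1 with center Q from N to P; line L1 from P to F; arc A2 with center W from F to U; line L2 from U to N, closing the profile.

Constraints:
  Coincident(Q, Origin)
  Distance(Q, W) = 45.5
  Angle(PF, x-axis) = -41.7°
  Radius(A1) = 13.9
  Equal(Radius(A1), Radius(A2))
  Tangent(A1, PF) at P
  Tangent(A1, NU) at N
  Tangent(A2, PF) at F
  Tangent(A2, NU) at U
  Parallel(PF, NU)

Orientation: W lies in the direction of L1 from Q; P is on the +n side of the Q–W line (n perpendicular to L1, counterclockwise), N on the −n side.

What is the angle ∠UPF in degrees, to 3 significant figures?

31.4°

The slot axis is L1's direction at -41.7°, so u = (cos -41.7°, sin -41.7°) = (0.747, -0.665) and n = (−sin -41.7°, cos -41.7°) = (0.665, 0.747). Q is at the origin and W lies 45.5 along u from Q, so W = 45.5·u = (34.0, -30.3). Tangency of A1 to both parallel lines with radius 13.9 puts P and N at Q ± 13.9·n: P = (9.25, 10.4), N = (-9.25, -10.4). Equal radii place F and U the same way about W: F = W + 13.9·n = (43.2, -19.9), U = W − 13.9·n = (24.7, -40.6). Then cos ∠UPF = PU·PF / (|PU||PF|), giving 31.4°.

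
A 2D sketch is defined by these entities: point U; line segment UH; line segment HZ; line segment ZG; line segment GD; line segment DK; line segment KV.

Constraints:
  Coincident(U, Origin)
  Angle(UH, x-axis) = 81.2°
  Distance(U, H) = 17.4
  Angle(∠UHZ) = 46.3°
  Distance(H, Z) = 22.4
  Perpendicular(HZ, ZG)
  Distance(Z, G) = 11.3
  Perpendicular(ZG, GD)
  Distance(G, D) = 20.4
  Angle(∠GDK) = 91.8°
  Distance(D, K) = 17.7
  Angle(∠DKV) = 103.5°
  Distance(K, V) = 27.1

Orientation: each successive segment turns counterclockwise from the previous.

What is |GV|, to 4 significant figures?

25.38

U is at the origin; UH runs at 81.2° with length 17.4, so H = (2.662, 17.20). ∠UHZ = 46.3° gives HZ at -145.1° from the x-axis; with |HZ| = 22.4, Z = (-15.71, 4.379). HZ is perpendicular to ZG, so ZG runs at -55.10°; with |ZG| = 11.3, G = (-9.244, -4.889). ZG ⟂ GD, so GD runs at 34.90°; with |GD| = 20.4, D = (7.487, 6.783). ∠GDK = 91.8° gives DK at 123.1° from the x-axis; with |DK| = 17.7, K = (-2.179, 21.61). ∠DKV = 103.5° gives KV at -160.4° from the x-axis; with |KV| = 27.1, V = (-27.71, 12.52). Then |GV| = |V − G| = 25.38.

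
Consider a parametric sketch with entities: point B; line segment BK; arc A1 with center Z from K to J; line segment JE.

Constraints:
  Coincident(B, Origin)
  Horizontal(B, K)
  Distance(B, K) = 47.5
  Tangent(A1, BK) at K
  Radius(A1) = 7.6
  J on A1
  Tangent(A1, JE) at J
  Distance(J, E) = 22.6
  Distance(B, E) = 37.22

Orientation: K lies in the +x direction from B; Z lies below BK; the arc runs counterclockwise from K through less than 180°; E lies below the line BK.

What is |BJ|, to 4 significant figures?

41.17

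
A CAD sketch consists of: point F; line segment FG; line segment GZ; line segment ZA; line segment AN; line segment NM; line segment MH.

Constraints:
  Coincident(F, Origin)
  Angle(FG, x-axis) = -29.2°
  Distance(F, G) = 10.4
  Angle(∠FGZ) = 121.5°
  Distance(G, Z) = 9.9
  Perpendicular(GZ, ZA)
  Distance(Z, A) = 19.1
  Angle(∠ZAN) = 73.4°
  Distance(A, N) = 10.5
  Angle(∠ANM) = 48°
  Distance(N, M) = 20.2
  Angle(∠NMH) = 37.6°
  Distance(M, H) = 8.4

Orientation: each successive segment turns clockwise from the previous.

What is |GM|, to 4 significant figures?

17.97

F is at the origin; FG runs at -29.2° with length 10.4, so G = (9.078, -5.074). ∠FGZ = 121.5° gives GZ at -87.70° from the x-axis; with |GZ| = 9.9, Z = (9.476, -14.97). GZ ⟂ ZA, so ZA runs at -177.7°; with |ZA| = 19.1, A = (-9.609, -15.73). ∠ZAN = 73.4° gives AN at 75.70° from the x-axis; with |AN| = 10.5, N = (-7.015, -5.558). ∠ANM = 48.0° gives NM at -56.30° from the x-axis; with |NM| = 20.2, M = (4.192, -22.36). Then |GM| = |M − G| = 17.97.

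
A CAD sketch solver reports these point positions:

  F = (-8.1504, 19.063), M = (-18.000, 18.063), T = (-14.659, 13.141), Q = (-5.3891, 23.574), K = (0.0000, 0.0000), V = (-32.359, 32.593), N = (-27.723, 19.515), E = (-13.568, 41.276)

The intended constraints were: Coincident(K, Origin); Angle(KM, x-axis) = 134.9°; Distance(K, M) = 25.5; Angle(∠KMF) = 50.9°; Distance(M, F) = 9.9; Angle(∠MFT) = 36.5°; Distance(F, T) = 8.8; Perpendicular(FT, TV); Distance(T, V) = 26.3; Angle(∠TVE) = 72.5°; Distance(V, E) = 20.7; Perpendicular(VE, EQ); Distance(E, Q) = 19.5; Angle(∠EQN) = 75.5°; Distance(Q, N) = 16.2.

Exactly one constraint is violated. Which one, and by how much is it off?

Distance(Q, N) = 16.2 — off by 6.50.

K = (0.00, 0.00) ✓; KM at 134.9° ✓; |KM| = 25.50 ✓; ∠KMF = 50.90° ✓; |MF| = 9.900 ✓; ∠MFT = 36.50° ✓; |FT| = 8.800 ✓; ∠(FT, TV) = 90.00° ✓; |TV| = 26.30 ✓; ∠TVE = 72.50° ✓; |VE| = 20.70 ✓; ∠(VE, EQ) = 90.00° ✓; |EQ| = 19.50 ✓; ∠EQN = 75.50° ✓; |QN| = 22.70 ✗.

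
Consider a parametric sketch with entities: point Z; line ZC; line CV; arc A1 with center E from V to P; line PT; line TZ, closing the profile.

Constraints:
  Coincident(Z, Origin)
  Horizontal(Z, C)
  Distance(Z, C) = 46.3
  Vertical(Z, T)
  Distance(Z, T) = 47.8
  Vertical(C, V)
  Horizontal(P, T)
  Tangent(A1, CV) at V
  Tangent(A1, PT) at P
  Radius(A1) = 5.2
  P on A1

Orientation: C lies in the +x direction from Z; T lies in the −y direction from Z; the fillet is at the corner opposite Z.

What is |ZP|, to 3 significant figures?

63.0

Z is at the origin; Z and C share the same y with |ZC| = 46.3 and C on the +x side, so C = (46.3, 0.00). ZT is vertical with |ZT| = 47.8 and T on the −y side, so T = (0.00, -47.8). The virtual corner opposite Z is at (46.3, -47.8). The tangent condition forces EV to be normal to CV and tangency of A1 to PT means the radius EP is perpendicular to PT, with radius 5.2, so the center E sits 5.2 in from both sides at E = (41.1, -42.6). That places the tangent points at V = (46.3, -42.6) on CV and P = (41.1, -47.8) on PT. Then |ZP| = |P − Z| = 63.0.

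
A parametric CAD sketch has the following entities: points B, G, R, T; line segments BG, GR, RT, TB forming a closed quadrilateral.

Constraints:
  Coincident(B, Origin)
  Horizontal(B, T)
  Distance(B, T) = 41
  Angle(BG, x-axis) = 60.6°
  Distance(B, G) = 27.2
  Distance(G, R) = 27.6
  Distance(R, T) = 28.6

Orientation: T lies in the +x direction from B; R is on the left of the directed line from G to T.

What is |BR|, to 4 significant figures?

49.59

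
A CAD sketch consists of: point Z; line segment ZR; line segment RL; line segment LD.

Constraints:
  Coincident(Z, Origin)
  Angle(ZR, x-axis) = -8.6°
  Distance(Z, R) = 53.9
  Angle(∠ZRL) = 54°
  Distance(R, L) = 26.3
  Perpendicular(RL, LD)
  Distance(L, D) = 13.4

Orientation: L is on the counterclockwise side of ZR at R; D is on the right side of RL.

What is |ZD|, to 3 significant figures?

57.3

Z is at the origin; ZR runs at -8.6° with length 53.9, so R = 53.9·(cos -8.6°, sin -8.6°) = (53.3, -8.06). ∠ZRL = 54.0°, so RL runs at -8.6° + (180° − 54.0°) = 117° from the x-axis; with |RL| = 26.3, L = R + 26.3·(cos 117°, sin 117°) = (41.2, 15.3). RL ⟂ LD; with |LD| = 13.4 on the right of RL, D = L + 13.4·(0.888, 0.460) = (53.1, 21.5). Then |ZD| = |D − Z| = 57.3.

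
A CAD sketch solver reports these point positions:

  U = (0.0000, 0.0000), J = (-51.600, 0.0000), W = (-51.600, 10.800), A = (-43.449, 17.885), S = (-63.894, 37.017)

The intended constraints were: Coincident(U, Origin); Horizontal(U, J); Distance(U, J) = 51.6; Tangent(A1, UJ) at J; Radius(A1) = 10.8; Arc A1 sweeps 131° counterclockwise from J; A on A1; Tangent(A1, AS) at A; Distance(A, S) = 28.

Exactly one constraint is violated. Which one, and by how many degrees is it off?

Tangent(A1, AS) at A — off by 5.90°.

U = (0.00, 0.00) ✓; U.y = 0.00, J.y = 0.00 ✓; |UJ| = 51.60 ✓; ∠(WJ, JU) = 90.00° ✓; |WJ| = 10.80 ✓; bearing(W→A) − bearing(W→J) = 131.0° ✓; |WA| = 10.80 ✓; ∠(WA, AS) = 84.10° ✗; |AS| = 28.00 ✓.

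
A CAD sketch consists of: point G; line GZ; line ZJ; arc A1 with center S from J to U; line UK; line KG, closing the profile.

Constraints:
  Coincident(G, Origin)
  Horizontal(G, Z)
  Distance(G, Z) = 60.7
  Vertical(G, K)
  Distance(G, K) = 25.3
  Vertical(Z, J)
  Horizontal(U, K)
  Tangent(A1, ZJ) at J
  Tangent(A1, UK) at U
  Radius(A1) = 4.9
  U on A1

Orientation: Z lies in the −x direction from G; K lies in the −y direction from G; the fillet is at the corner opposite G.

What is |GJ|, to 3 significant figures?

64.0

The virtual corner opposite G is at (-60.7, -25.3). The tangent condition forces SJ to be normal to ZJ and the tangent condition forces SU to be normal to UK, with radius 4.9, so the center S sits 4.9 in from both sides at S = (-55.8, -20.4). That places the tangent points at J = (-60.7, -20.4) on ZJ and U = (-55.8, -25.3) on UK. Then |GJ| = |J − G| = 64.0.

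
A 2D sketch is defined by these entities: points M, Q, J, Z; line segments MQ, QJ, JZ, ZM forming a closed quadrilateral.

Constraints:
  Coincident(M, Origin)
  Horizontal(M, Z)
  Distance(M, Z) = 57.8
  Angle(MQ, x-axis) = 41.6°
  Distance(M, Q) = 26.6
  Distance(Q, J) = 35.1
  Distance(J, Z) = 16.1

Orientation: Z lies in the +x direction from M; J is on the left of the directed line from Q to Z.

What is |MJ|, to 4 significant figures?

57.18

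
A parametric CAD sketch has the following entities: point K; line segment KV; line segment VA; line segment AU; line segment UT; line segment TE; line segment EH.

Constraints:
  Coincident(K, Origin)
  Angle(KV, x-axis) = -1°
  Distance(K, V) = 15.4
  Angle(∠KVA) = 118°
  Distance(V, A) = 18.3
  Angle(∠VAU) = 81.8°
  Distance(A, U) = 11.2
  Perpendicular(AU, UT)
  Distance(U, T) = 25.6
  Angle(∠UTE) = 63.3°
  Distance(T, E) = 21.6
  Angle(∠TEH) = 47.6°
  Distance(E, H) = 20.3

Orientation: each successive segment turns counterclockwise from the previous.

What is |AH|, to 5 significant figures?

13.892

∠UTE = 63.3° gives TE at 5.9000° from the x-axis; with |TE| = 21.6, E = (26.194, -1.9972). ∠TEH = 47.6° gives EH at 138.30° from the x-axis; with |EH| = 20.3, H = (11.038, 11.507). Then |AH| = |H − A| = 13.892.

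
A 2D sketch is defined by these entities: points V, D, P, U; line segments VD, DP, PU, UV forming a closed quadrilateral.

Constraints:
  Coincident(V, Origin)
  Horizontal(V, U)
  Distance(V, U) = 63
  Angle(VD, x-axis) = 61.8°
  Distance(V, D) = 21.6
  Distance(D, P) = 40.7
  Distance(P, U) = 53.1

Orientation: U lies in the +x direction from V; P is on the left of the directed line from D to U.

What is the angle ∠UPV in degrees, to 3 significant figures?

66.1°

V is at the origin; V and U share the same y with |VU| = 63.0 and U in +x, so U = (63.0, 0). VD runs at 61.8° with |VD| = 21.6, so D = (10.2, 19.0). P is determined by |DP| = 40.7 and |PU| = 53.1 together: it lies at the intersection of circle(D, 40.7) and circle(U, 53.1). With |DU| = 56.1, the foot of the radical line on DU is 17.7 from D and the perpendicular offset is √(40.7² − 17.7²) = 36.7. Taking the left-of-DU solution: P = (39.3, 47.5).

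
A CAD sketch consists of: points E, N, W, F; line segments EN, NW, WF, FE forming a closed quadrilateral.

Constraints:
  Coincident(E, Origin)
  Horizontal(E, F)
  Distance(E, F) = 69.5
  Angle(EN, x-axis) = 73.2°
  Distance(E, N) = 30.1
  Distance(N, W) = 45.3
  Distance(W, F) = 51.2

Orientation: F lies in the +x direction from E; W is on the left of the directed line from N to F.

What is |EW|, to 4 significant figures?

68.89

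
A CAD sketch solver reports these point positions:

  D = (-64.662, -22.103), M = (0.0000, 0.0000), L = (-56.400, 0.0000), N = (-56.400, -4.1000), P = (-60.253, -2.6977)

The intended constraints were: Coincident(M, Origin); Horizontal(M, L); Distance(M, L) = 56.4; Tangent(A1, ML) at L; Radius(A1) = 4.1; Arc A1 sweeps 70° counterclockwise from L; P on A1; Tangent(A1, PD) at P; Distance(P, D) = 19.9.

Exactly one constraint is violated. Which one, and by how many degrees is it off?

Tangent(A1, PD) at P — off by 7.20°.

M = (0.00, 0.00) ✓; M.y = 0.00, L.y = 0.00 ✓; |ML| = 56.40 ✓; ∠(NL, LM) = 90.00° ✓; |NL| = 4.100 ✓; bearing(N→P) − bearing(N→L) = 70.00° ✓; |NP| = 4.100 ✓; ∠(NP, PD) = 82.80° ✗; |PD| = 19.90 ✓.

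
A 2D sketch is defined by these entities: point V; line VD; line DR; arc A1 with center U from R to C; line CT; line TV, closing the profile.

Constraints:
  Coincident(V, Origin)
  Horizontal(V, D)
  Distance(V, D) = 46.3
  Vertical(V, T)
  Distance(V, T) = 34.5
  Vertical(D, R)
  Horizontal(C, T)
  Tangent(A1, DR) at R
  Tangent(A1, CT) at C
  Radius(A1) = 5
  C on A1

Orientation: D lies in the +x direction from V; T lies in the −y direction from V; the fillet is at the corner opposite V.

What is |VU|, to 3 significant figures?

50.8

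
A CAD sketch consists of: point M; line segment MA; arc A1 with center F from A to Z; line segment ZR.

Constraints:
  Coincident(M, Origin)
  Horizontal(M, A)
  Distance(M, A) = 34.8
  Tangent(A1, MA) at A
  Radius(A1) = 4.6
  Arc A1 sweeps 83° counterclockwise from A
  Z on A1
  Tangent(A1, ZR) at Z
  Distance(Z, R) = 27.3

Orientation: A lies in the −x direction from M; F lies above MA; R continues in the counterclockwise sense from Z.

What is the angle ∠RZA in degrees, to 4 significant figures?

138.5°

M is at the origin; MA is horizontal with |MA| = 34.8 and A on the −x side, so A = (-34.80, 0.000). The tangent condition forces FA to be normal to MA, so F = A + (0, 4.6) = (-34.80, 4.600). On A1, A sits at bearing -90° from F; an 83° counterclockwise sweep puts Z at bearing -7°, so Z = F + 4.6·(cos -7°, sin -7°) = (-30.23, 4.039). The tangent condition forces FZ to be normal to ZR, so ZR runs along (−sin -7°, cos -7°); with |ZR| = 27.3, R = (-26.91, 31.14). Then cos ∠RZA = ZR·ZA / (|ZR||ZA|), giving 138.5°.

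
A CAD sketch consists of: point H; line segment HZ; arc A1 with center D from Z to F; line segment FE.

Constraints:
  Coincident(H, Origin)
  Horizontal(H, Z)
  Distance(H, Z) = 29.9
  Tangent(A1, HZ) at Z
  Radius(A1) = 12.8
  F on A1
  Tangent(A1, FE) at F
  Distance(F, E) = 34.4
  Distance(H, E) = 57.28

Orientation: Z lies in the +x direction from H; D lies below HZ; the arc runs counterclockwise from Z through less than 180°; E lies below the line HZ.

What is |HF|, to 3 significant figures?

24.5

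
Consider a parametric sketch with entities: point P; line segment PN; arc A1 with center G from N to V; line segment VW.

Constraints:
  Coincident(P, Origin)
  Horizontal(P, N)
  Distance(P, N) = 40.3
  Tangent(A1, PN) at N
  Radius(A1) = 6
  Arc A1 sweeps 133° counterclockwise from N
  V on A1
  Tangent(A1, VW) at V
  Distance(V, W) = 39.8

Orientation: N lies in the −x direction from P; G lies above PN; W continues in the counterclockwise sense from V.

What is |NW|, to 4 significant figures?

45.33

On A1, N sits at bearing -90° from G; a 133° counterclockwise sweep puts V at bearing 43°, so V = G + 6.0·(cos 43°, sin 43°) = (-35.91, 10.09). Since A1 is tangent to VW there, GV ⟂ VW, so VW runs along (−sin 43°, cos 43°); with |VW| = 39.8, W = (-63.06, 39.20). Then |NW| = |W − N| = 45.33.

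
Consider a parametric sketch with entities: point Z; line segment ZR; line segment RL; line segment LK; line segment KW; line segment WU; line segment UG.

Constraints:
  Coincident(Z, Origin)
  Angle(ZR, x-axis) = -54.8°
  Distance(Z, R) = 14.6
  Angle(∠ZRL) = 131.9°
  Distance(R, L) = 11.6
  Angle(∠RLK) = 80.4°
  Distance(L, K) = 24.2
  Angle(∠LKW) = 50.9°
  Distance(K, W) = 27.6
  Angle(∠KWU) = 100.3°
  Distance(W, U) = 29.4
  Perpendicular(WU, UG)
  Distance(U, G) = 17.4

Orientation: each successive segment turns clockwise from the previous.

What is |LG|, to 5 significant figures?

13.266

Z is at the origin; ZR runs at -54.8° with length 14.6, so R = (8.4159, -11.930). ∠ZRL = 131.9° gives RL at -102.90° from the x-axis; with |RL| = 11.6, L = (5.8262, -23.238). ∠RLK = 80.4° gives LK at 157.50° from the x-axis; with |LK| = 24.2, K = (-16.532, -13.977). ∠LKW = 50.9° gives KW at 28.400° from the x-axis; with |KW| = 27.6, W = (7.7466, -0.84938). ∠KWU = 100.3° gives WU at -51.300° from the x-axis; with |WU| = 29.4, U = (26.129, -23.794). The perpendicularity gives UG at right angles to WU, so UG runs at -141.30°; with |UG| = 17.4, G = (12.549, -34.673). Then |LG| = |G − L| = 13.266.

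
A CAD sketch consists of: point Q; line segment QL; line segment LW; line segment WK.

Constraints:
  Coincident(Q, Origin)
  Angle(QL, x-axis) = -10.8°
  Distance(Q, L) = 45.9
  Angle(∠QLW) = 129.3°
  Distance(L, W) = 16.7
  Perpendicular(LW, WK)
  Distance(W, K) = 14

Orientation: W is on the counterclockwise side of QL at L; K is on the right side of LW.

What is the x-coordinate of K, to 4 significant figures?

66.88

∠QLW = 129.3°, so LW runs at -10.8° + (180° − 129.3°) = 39.90° from the x-axis; with |LW| = 16.7, W = L + 16.7·(cos 39.90°, sin 39.90°) = (57.90, 2.111). LW ⟂ WK; with |WK| = 14.0 on the right of LW, K = W + 14.0·(0.6414, -0.7672) = (66.88, -8.629). So K.x = 66.88.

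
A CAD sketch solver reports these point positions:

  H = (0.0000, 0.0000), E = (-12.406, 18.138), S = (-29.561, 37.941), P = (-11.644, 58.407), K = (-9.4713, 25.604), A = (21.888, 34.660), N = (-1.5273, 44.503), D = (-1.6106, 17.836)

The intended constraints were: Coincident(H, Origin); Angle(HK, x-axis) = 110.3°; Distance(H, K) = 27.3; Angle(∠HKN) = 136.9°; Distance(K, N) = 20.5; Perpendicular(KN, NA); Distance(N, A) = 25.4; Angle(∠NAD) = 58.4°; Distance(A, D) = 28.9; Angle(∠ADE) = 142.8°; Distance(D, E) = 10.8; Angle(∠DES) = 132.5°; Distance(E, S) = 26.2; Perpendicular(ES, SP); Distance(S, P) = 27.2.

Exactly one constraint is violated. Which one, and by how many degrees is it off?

Perpendicular(ES, SP) — off by 7.90°.

H = (0.00, 0.00) ✓; HK at 110.3° ✓; |HK| = 27.30 ✓; ∠HKN = 136.9° ✓; |KN| = 20.50 ✓; ∠(KN, NA) = 90.00° ✓; |NA| = 25.40 ✓; ∠NAD = 58.40° ✓; |AD| = 28.90 ✓; ∠ADE = 142.8° ✓; |DE| = 10.80 ✓; ∠DES = 132.5° ✓; |ES| = 26.20 ✓; ∠(ES, SP) = 82.10° ✗; |SP| = 27.20 ✓.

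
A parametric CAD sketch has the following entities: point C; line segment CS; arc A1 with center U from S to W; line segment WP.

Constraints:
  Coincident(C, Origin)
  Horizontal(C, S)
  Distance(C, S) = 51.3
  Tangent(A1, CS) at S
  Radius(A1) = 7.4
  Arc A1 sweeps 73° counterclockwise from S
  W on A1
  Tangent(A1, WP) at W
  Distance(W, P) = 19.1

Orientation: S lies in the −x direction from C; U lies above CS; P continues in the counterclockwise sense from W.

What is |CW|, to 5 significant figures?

44.532

C is at the origin; CS is horizontal with |CS| = 51.3 and S on the −x side, so S = (-51.300, 0.0000). Since A1 is tangent to CS there, US ⟂ CS, so U = S + (0, 7.4) = (-51.300, 7.4000). On A1, S sits at bearing -90° from U; a 73° counterclockwise sweep puts W at bearing -17°, so W = U + 7.4·(cos -17°, sin -17°) = (-44.223, 5.2364). Then |CW| = |W − C| = 44.532.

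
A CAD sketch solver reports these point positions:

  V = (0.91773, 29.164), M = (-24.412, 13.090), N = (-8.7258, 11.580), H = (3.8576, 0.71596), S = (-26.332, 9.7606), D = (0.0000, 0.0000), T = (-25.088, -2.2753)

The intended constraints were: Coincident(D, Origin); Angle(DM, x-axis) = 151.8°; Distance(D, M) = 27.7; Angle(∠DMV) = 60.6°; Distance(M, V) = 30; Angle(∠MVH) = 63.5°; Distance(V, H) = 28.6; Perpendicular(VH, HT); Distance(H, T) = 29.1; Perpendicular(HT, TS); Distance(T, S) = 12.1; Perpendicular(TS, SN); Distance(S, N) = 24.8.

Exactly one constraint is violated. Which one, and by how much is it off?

Distance(S, N) = 24.8 — off by 7.10.

D = (0.00, 0.00) ✓; DM at 151.8° ✓; |DM| = 27.70 ✓; ∠DMV = 60.60° ✓; |MV| = 30.00 ✓; ∠MVH = 63.50° ✓; |VH| = 28.60 ✓; ∠(VH, HT) = 90.00° ✓; |HT| = 29.10 ✓; ∠(HT, TS) = 90.00° ✓; |TS| = 12.10 ✓; ∠(TS, SN) = 90.00° ✓; |SN| = 17.70 ✗.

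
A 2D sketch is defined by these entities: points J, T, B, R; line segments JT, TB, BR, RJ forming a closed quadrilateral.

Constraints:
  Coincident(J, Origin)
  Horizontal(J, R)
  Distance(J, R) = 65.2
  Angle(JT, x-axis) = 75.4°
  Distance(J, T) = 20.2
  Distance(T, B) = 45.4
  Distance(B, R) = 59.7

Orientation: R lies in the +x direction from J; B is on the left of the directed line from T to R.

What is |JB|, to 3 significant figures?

63.8

J is at the origin; J and R share the same y with |JR| = 65.2 and R in +x, so R = (65.2, 0). JT runs at 75.4° with |JT| = 20.2, so T = (5.09, 19.5). B is determined by |TB| = 45.4 and |BR| = 59.7 together: it lies at the intersection of circle(T, 45.4) and circle(R, 59.7). With |TR| = 63.2, the foot of the radical line on TR is 19.7 from T and the perpendicular offset is √(45.4² − 19.7²) = 40.9. Taking the left-of-TR solution: B = (36.5, 52.3).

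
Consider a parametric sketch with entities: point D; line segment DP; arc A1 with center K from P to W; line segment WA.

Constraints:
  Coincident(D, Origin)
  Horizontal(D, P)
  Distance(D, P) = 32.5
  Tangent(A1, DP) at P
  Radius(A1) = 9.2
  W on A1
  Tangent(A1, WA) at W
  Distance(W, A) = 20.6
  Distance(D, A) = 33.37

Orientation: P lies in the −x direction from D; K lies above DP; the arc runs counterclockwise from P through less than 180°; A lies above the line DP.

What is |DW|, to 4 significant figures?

24.60

Checks: ∠(KP, PD) = 90.00° ✓; |KP| = 9.200 ✓; |KW| = 9.200 ✓; ∠(KW, WA) = 90.00° ✓; |WA| = 20.60 ✓; |DA| = 33.37 ✓.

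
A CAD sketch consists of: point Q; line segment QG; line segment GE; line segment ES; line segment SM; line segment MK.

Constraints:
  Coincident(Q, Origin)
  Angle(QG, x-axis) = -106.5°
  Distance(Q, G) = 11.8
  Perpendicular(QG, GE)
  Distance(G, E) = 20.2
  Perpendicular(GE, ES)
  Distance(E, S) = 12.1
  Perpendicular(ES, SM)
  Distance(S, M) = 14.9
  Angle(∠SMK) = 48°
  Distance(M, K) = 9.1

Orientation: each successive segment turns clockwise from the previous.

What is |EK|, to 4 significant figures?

10.30

Q is at the origin; QG runs at -106.5° with length 11.8, so G = (-3.351, -11.31). QG is perpendicular to GE, so GE runs at 163.5°; with |GE| = 20.2, E = (-22.72, -5.577). The perpendicularity gives ES at right angles to GE, so ES runs at 73.50°; with |ES| = 12.1, S = (-19.28, 6.025). ES ⟂ SM, so SM runs at -16.50°; with |SM| = 14.9, M = (-4.997, 1.793). ∠SMK = 48.0° gives MK at -148.5° from the x-axis; with |MK| = 9.1, K = (-12.76, -2.962). Then |EK| = |K − E| = 10.30.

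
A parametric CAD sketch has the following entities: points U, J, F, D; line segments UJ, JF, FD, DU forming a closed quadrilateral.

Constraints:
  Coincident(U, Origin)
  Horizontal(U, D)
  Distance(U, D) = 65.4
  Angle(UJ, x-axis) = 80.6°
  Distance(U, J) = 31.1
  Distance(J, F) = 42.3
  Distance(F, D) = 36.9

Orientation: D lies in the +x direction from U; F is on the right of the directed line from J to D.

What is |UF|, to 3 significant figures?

29.1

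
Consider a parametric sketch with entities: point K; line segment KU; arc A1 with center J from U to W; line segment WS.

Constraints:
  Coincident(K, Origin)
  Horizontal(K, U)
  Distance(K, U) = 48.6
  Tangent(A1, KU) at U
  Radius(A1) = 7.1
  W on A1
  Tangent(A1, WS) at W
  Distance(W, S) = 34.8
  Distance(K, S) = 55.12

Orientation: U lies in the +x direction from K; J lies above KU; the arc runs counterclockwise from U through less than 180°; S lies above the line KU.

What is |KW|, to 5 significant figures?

55.761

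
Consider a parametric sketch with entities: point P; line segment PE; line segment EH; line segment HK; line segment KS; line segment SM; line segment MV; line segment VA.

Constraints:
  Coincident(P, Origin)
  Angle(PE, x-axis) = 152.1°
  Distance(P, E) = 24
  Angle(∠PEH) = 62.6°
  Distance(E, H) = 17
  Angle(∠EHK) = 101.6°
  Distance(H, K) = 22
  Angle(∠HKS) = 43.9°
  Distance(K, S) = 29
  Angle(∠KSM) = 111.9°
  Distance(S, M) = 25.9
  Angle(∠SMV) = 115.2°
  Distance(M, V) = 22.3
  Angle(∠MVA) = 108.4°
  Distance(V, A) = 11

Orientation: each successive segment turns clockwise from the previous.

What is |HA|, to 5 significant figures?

20.688

P is at the origin; PE runs at 152.1° with length 24.0, so E = (-21.210, 11.230). ∠PEH = 62.6° gives EH at 34.700° from the x-axis; with |EH| = 17.0, H = (-7.2339, 20.908). ∠EHK = 101.6° gives HK at -43.700° from the x-axis; with |HK| = 22.0, K = (8.6714, 5.7087). ∠HKS = 43.9° gives KS at -179.80° from the x-axis; with |KS| = 29.0, S = (-20.328, 5.6074). ∠KSM = 111.9° gives SM at 112.10° from the x-axis; with |SM| = 25.9, M = (-30.073, 29.605). ∠SMV = 115.2° gives MV at 47.300° from the x-axis; with |MV| = 22.3, V = (-14.950, 45.993). ∠MVA = 108.4° gives VA at -24.300° from the x-axis; with |VA| = 11.0, A = (-4.9243, 41.466). Then |HA| = |A − H| = 20.688.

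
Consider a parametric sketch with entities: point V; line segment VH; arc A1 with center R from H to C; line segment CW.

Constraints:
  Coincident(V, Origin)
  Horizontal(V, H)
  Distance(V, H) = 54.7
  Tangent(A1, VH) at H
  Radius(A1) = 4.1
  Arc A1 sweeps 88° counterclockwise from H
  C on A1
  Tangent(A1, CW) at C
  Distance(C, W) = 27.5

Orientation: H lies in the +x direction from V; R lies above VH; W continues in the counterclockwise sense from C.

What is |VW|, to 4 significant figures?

67.52

V is at the origin; V and H share the same y with |VH| = 54.7 and H on the +x side, so H = (54.70, 0.000). A1 meets VH tangentially, so RH is at right angles to VH, so R = H + (0, 4.1) = (54.70, 4.100). On A1, H sits at bearing -90° from R; an 88° counterclockwise sweep puts C at bearing -2°, so C = R + 4.1·(cos -2°, sin -2°) = (58.80, 3.957). The tangent condition forces RC to be normal to CW, so CW runs along (−sin -2°, cos -2°); with |CW| = 27.5, W = (59.76, 31.44). Then |VW| = |W − V| = 67.52.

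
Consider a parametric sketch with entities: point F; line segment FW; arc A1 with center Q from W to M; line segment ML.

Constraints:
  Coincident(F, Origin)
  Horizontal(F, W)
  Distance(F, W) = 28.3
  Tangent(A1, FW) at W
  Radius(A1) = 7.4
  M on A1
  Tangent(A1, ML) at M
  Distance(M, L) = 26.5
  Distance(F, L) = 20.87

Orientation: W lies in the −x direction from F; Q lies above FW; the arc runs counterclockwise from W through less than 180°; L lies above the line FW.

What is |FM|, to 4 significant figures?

23.26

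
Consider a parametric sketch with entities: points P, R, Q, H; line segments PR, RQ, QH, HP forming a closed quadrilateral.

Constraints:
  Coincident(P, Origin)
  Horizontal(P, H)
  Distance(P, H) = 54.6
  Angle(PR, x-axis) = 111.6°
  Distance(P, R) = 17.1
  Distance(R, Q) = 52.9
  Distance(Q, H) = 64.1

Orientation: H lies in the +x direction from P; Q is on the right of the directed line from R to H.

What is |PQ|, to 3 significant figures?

36.4

Checks: |RQ| = 52.90 ✓; |QH| = 64.10 ✓.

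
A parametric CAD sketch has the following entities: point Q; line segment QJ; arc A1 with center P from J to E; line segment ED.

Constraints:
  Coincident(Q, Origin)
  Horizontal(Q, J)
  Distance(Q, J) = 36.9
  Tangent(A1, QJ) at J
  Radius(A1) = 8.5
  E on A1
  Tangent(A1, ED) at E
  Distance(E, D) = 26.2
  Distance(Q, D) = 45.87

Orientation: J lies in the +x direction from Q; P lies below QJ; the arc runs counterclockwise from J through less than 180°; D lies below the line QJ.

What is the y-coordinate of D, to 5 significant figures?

-35.055

Checks: |QJ| = 36.90 ✓; |PE| = 8.500 ✓; ∠(PE, ED) = 90.00° ✓; |ED| = 26.20 ✓; |QD| = 45.87 ✓.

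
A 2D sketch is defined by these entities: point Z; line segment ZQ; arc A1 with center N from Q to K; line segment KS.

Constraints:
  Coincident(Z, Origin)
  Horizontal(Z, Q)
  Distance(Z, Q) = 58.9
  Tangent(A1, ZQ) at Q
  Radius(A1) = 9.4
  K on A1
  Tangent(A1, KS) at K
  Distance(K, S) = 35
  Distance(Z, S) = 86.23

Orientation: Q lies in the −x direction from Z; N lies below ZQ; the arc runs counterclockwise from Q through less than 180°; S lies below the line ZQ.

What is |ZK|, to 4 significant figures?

68.49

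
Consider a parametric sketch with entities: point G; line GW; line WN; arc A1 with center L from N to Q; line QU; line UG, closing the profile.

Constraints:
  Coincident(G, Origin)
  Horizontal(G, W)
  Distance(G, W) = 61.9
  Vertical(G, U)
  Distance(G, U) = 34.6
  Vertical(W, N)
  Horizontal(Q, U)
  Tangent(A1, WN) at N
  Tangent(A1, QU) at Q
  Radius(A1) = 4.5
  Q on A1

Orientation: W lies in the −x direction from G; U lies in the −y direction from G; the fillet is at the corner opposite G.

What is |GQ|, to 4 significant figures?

67.02

G is at the origin; G and W share the same y with |GW| = 61.9 and W on the −x side, so W = (-61.90, 0.000). G and U share the same x with |GU| = 34.6 and U on the −y side, so U = (0.000, -34.60). The virtual corner opposite G is at (-61.90, -34.60). A1 meets WN tangentially, so LN is at right angles to WN and tangency of A1 to QU means the radius LQ is perpendicular to QU, with radius 4.5, so the center L sits 4.5 in from both sides at L = (-57.40, -30.10). That places the tangent points at N = (-61.90, -30.10) on WN and Q = (-57.40, -34.60) on QU. Then |GQ| = |Q − G| = 67.02.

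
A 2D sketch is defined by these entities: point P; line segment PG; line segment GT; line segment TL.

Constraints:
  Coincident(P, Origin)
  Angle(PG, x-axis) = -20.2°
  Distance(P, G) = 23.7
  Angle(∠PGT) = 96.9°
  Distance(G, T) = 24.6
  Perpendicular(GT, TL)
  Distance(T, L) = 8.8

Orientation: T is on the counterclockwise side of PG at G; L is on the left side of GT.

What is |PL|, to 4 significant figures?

31.15

P is at the origin; PG runs at -20.2° with length 23.7, so G = 23.7·(cos -20.2°, sin -20.2°) = (22.24, -8.184). ∠PGT = 96.9°, so GT runs at -20.2° + (180° − 96.9°) = 62.90° from the x-axis; with |GT| = 24.6, T = G + 24.6·(cos 62.90°, sin 62.90°) = (33.45, 13.72). GT ⟂ TL; with |TL| = 8.8 on the left of GT, L = T + 8.8·(-0.8902, 0.4555) = (25.61, 17.72). Then |PL| = |L − P| = 31.15.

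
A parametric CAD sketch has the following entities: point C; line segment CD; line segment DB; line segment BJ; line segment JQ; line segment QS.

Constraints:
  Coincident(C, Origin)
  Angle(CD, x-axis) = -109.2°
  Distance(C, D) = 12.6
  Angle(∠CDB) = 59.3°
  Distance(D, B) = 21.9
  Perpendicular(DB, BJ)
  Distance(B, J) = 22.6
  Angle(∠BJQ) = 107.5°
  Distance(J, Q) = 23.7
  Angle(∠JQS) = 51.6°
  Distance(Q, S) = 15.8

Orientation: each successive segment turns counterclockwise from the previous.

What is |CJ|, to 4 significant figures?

19.43

C is at the origin; CD runs at -109.2° with length 12.6, so D = (-4.144, -11.90). ∠CDB = 59.3° gives DB at 11.50° from the x-axis; with |DB| = 21.9, B = (17.32, -7.533). The perpendicularity gives BJ at right angles to DB, so BJ runs at 101.5°; with |BJ| = 22.6, J = (12.81, 14.61). Then |CJ| = |J − C| = 19.43.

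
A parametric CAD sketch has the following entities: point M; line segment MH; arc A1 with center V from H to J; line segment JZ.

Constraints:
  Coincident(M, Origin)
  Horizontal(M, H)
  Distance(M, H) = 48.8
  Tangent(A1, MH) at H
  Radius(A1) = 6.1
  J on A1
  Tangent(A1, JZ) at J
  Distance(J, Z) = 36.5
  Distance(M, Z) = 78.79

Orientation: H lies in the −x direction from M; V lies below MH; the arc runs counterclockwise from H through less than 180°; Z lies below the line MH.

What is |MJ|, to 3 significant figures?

54.4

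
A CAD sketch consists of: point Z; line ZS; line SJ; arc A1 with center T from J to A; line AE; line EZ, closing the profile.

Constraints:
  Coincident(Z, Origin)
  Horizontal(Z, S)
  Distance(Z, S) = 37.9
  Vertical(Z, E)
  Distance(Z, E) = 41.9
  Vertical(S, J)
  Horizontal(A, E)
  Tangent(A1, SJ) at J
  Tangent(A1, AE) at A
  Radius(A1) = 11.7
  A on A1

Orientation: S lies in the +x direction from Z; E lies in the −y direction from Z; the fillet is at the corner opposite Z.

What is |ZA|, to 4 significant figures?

49.42

The virtual corner opposite Z is at (37.90, -41.90). Since A1 is tangent to SJ there, TJ ⟂ SJ and the tangent condition forces TA to be normal to AE, with radius 11.7, so the center T sits 11.7 in from both sides at T = (26.20, -30.20). That places the tangent points at J = (37.90, -30.20) on SJ and A = (26.20, -41.90) on AE. Then |ZA| = |A − Z| = 49.42.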